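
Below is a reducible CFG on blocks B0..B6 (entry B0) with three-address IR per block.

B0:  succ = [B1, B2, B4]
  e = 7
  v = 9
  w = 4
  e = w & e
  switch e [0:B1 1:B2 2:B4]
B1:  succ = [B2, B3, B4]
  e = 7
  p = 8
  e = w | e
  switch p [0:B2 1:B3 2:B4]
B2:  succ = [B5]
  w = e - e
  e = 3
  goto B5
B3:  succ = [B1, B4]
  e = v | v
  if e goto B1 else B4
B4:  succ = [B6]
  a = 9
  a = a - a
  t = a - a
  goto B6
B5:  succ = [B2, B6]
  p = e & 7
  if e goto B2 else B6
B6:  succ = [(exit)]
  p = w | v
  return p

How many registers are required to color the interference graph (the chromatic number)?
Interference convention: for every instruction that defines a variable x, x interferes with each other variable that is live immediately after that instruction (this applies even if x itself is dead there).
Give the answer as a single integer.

Block summaries:
  B0: {e,v,w} / ∅
  B1: {e,p} / {w}
  B2: {e,w} / {e}
  B3: {e} / {v}
  B4: {a,t} / ∅
  B5: {p} / {e}
  B6: {p} / {v,w}

Backward fixpoint:
  live B0: ∅→{e,v,w}
  live B1: {v,w}→{e,v,w}
  live B2: {e,v}→{e,v,w}
  live B3: {v,w}→{v,w}
  live B4: {v,w}→{v,w}
  live B5: {e,v,w}→{e,v,w}
  live B6: {v,w}→∅

Conflict graph:
  a — {v,w}
  e — {p,v,w}
  p — {e,v,w}
  t — {v,w}
  v — {a,e,p,t,w}
  w — {a,e,p,t,v}

Colouring:
  clique {e,p,v,w} ⇒ need ≥ 4
  assign a→c2 e→c2 p→c3 t→c2 v→c0 w→c1 — no edge inside a register ⇒ χ ≤ 4
  χ = 4

Answer: 4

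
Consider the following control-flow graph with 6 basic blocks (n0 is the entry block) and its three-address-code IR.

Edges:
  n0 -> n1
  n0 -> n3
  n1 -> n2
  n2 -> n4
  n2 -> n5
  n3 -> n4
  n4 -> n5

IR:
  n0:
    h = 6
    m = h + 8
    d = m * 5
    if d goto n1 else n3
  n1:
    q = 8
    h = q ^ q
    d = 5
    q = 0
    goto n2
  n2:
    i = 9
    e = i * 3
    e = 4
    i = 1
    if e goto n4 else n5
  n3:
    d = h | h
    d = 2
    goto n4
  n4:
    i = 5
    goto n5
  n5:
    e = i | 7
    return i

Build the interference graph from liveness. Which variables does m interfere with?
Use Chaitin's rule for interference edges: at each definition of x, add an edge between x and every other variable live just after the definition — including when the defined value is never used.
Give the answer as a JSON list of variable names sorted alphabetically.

Per-block:
  n0: def={d,h,m} ue=∅
  n1: def={d,h,q} ue=∅
  n2: def={e,i} ue=∅
  n3: def={d} ue={h}
  n4: def={i} ue=∅
  n5: def={e} ue={i}

Backward fixpoint:
  n0 li=∅ lo={h}
  n1 li=∅ lo=∅
  n2 li=∅ lo={i}
  n3 li={h} lo=∅
  n4 li=∅ lo={i}
  n5 li={i} lo=∅

Interfere edges:
  d↔{h}
  e↔{i}
  h↔{d,m}
  i↔{e}
  m↔{h}
  q↔∅

N(m) = ["h"]

Answer: ["h"]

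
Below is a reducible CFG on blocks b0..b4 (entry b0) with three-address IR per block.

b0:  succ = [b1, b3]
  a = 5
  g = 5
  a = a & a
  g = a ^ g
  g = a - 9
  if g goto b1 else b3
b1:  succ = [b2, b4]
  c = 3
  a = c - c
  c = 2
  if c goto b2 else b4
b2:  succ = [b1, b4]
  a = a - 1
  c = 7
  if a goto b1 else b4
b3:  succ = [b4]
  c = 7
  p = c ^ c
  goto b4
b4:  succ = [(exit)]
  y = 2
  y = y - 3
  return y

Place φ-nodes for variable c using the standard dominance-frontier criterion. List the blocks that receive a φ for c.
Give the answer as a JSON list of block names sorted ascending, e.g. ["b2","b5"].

Answer: ["b1", "b4"]

Analysis:
idom tree: b1←b0 b2←b1 b3←b0 b4←b0
Dom∩ at merges:
  b1: preds {b0,b2}: {b0} ∩ {b0,b1,b2} = {b0}; idom=b0
  b4: preds {b1,b2,b3}: {b0,b1} ∩ {b0,b1,b2} ∩ {b0,b3} = {b0}; idom=b0

DF walk-up:
  join b1 pred b0: · stop@b0
  join b1 pred b2: b2→b1 stop@b0
  join b4 pred b1: b1 stop@b0
  join b4 pred b2: b2→b1 stop@b0
  join b4 pred b3: b3 stop@b0
  b0 → ∅
  b1 → {b1,b4}
  b2 → {b1,b4}
  b3 → {b4}
  b4 → ∅

φ for c: defs {b1,b2,b3}
  DF⁺ = {b1,b4}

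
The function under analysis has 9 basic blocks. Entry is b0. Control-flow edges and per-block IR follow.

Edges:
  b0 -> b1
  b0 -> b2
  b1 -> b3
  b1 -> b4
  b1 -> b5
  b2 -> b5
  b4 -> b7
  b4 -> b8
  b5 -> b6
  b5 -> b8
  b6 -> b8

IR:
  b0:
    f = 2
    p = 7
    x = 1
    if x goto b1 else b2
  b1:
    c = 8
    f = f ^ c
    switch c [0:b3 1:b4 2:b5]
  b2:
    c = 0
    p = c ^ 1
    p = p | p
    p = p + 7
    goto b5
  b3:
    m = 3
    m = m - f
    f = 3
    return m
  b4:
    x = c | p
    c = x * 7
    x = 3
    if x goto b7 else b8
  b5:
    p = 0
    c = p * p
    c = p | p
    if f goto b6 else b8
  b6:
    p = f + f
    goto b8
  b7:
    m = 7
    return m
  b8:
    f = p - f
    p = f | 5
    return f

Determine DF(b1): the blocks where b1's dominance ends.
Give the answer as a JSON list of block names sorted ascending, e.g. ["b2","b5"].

Answer: ["b5", "b8"]

Derivation:
idom tree: b1←b0 b2←b0 b3←b1 b4←b1 b5←b0 b6←b5 b7←b4 b8←b0
Dom at joins:
  b5: preds {b1,b2}: {b0,b1} ∩ {b0,b2} = {b0}; idom=b0
  b8: preds {b4,b5,b6}: {b0,b1,b4} ∩ {b0,b5} ∩ {b0,b5,b6} = {b0}; idom=b0

DF derivation:
  join b5 pred b1: b1 stop@b0
  join b5 pred b2: b2 stop@b0
  join b8 pred b4: b4→b1 stop@b0
  join b8 pred b5: b5 stop@b0
  join b8 pred b6: b6→b5 stop@b0
  b0 → ∅
  b1 → {b5,b8}
  b2 → {b5}
  b3 → ∅
  b4 → {b8}
  b5 → {b8}
  b6 → {b8}
  b7 → ∅
  b8 → ∅

DF(b1) = ["b5", "b8"]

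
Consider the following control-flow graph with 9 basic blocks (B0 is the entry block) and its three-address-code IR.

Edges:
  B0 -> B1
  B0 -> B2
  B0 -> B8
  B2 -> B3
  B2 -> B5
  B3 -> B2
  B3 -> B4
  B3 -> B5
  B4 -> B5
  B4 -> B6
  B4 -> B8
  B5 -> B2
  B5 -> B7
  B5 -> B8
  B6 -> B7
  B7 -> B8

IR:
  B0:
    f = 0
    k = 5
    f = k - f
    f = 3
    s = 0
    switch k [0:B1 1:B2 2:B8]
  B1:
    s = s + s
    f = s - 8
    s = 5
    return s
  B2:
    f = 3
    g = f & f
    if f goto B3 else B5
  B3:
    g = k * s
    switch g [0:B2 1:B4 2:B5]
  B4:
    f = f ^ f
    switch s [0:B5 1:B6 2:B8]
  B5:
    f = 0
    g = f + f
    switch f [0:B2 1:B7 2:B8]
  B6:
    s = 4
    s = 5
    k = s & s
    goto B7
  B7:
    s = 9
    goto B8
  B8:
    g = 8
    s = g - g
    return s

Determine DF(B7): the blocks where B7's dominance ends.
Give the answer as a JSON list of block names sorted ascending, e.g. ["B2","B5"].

idom tree: B1←B0 B2←B0 B3←B2 B4←B3 B5←B2 B6←B4 B7←B2 B8←B0
Join-block Dom:
  B2: preds {B0,B3,B5}: {B0} ∩ {B0,B2,B3} ∩ {B0,B2,B5} = {B0}; idom=B0
  B5: preds {B2,B3,B4}: {B0,B2} ∩ {B0,B2,B3} ∩ {B0,B2,B3,B4} = {B0,B2}; idom=B2
  B7: preds {B5,B6}: {B0,B2,B5} ∩ {B0,B2,B3,B4,B6} = {B0,B2}; idom=B2
  B8: preds {B0,B4,B5,B7}: {B0} ∩ {B0,B2,B3,B4} ∩ {B0,B2,B5} ∩ {B0,B2,B7} = {B0}; idom=B0

DF derivation:
  B2←B0: walk · to B0
  B2←B3: walk B3→B2 to B0
  B2←B5: walk B5→B2 to B0
  B5←B2: walk · to B2
  B5←B3: walk B3 to B2
  B5←B4: walk B4→B3 to B2
  B7←B5: walk B5 to B2
  B7←B6: walk B6→B4→B3 to B2
  B8←B0: walk · to B0
  B8←B4: walk B4→B3→B2 to B0
  B8←B5: walk B5→B2 to B0
  B8←B7: walk B7→B2 to B0
  B0: DF=∅
  B1: DF=∅
  B2: DF={B2,B8}
  B3: DF={B2,B5,B7,B8}
  B4: DF={B5,B7,B8}
  B5: DF={B2,B7,B8}
  B6: DF={B7}
  B7: DF={B8}
  B8: DF=∅

DF(B7) = ["B8"]

Answer: ["B8"]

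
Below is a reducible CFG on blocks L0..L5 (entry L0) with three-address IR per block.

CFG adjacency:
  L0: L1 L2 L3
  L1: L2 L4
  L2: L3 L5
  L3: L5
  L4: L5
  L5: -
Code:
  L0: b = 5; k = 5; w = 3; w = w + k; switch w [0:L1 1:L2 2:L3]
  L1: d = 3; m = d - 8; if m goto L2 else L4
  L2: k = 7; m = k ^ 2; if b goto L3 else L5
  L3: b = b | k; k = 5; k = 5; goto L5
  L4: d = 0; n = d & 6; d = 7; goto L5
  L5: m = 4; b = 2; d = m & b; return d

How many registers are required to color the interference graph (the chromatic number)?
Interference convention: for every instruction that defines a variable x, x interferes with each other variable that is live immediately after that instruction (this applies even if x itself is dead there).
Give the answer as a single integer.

Answer: 3

Working:
def/use:
  L0: def={b,k,w} ue=∅
  L1: def={d,m} ue=∅
  L2: def={k,m} ue={b}
  L3: def={b,k} ue={b,k}
  L4: def={d,n} ue=∅
  L5: def={b,d,m} ue=∅

Backward fixpoint:
  live L0: ∅→{b,k}
  live L1: {b}→{b}
  live L2: {b}→{b,k}
  live L3: {b,k}→∅
  live L4: ∅→∅
  live L5: ∅→∅

Interfere edges:
  b — {d,k,m,w}
  d — {b}
  k — {b,m,w}
  m — {b,k}
  n — ∅
  w — {b,k}

Registers:
  lower bound: {b,k,m} mutually conflict ⇒ χ ≥ 3
  3-colouring: R0={b,n}  R1={d,k}  R2={m,w}
  χ = 3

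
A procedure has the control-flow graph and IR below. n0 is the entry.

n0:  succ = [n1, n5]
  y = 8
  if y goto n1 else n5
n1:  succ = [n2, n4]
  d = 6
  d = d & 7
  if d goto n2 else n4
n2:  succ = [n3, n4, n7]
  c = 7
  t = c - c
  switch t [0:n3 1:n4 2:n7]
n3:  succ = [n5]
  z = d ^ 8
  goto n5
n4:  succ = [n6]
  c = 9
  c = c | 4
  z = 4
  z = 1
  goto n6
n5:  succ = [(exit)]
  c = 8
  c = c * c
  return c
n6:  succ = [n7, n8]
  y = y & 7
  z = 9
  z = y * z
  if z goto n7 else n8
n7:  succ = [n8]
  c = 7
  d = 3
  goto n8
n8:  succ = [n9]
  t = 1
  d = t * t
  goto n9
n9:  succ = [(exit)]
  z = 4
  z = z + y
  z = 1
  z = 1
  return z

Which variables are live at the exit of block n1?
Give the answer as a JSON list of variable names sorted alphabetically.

Per-block:
  n0 def {y} use ∅
  n1 def {d} use ∅
  n2 def {c,t} use ∅
  n3 def {z} use {d}
  n4 def {c,z} use ∅
  n5 def {c} use ∅
  n6 def {y,z} use {y}
  n7 def {c,d} use ∅
  n8 def {d,t} use ∅
  n9 def {z} use {y}

Liveness:
  n0: in=∅ out={y}
  n1: in={y} out={d,y}
  n2: in={d,y} out={d,y}
  n3: in={d} out=∅
  n4: in={y} out={y}
  n5: in=∅ out=∅
  n6: in={y} out={y}
  n7: in={y} out={y}
  n8: in={y} out={y}
  n9: in={y} out=∅

live-out(n1) = ["d", "y"]

Answer: ["d", "y"]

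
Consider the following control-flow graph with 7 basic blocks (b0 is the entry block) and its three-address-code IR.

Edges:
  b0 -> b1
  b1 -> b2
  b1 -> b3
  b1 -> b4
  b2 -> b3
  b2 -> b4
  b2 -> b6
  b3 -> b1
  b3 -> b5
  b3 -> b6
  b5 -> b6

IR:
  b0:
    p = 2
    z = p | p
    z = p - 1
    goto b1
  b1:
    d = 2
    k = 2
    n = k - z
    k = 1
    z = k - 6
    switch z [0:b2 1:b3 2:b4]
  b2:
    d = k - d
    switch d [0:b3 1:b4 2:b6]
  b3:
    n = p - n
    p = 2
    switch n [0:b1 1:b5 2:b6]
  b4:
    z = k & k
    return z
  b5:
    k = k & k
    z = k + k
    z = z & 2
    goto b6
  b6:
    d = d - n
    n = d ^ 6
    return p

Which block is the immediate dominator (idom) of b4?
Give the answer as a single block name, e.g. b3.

idom tree: b1←b0 b2←b1 b3←b1 b4←b1 b5←b3 b6←b1
Join-block Dom:
  b1: preds {b0,b3}: {b0} ∩ {b0,b1,b3} = {b0}; idom=b0
  b3: preds {b1,b2}: {b0,b1} ∩ {b0,b1,b2} = {b0,b1}; idom=b1
  b4: preds {b1,b2}: {b0,b1} ∩ {b0,b1,b2} = {b0,b1}; idom=b1
  b6: preds {b2,b3,b5}: {b0,b1,b2} ∩ {b0,b1,b3} ∩ {b0,b1,b3,b5} = {b0,b1}; idom=b1

idom(b4) = b1

Answer: b1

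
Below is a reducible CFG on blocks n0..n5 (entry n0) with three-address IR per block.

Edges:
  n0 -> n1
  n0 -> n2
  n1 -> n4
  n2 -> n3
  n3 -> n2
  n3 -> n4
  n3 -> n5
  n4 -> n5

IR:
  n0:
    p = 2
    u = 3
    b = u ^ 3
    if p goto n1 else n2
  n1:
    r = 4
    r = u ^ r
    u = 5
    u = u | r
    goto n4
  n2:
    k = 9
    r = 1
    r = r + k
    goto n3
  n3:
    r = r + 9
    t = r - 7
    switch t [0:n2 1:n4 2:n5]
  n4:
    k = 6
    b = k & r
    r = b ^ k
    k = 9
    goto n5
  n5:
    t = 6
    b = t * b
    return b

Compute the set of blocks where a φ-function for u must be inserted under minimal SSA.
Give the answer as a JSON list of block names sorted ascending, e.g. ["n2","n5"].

Answer: ["n4", "n5"]

Derivation:
idom tree: n1←n0 n2←n0 n3←n2 n4←n0 n5←n0
Dom∩ at merges:
  n2: preds {n0,n3}: {n0} ∩ {n0,n2,n3} = {n0}; idom=n0
  n4: preds {n1,n3}: {n0,n1} ∩ {n0,n2,n3} = {n0}; idom=n0
  n5: preds {n3,n4}: {n0,n2,n3} ∩ {n0,n4} = {n0}; idom=n0

DF derivation:
  join n2 pred n0: · stop@n0
  join n2 pred n3: n3→n2 stop@n0
  join n4 pred n1: n1 stop@n0
  join n4 pred n3: n3→n2 stop@n0
  join n5 pred n3: n3→n2 stop@n0
  join n5 pred n4: n4 stop@n0
  n0 → ∅
  n1 → {n4}
  n2 → {n2,n4,n5}
  n3 → {n2,n4,n5}
  n4 → {n5}
  n5 → ∅

φ for u: defs {n0,n1}
  DF⁺ = {n4,n5}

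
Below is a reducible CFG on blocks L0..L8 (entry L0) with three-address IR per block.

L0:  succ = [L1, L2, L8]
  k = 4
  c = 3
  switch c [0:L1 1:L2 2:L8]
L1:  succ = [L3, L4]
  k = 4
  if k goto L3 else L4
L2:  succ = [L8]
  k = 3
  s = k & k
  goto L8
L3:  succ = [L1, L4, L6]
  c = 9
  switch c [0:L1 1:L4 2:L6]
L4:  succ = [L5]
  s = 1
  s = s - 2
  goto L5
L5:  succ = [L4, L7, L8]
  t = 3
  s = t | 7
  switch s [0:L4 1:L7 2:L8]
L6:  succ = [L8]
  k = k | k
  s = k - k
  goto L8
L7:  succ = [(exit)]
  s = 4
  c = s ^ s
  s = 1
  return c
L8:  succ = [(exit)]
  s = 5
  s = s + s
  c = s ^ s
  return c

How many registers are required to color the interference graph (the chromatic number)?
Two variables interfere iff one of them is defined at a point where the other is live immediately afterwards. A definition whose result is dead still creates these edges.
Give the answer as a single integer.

Answer: 2

Analysis:
Per-block:
  L0 def {c,k} use ∅
  L1 def {k} use ∅
  L2 def {k,s} use ∅
  L3 def {c} use ∅
  L4 def {s} use ∅
  L5 def {s,t} use ∅
  L6 def {k,s} use {k}
  L7 def {c,s} use ∅
  L8 def {c,s} use ∅

Backward fixpoint:
  L0 li=∅ lo=∅
  L1 li=∅ lo={k}
  L2 li=∅ lo=∅
  L3 li={k} lo={k}
  L4 li=∅ lo=∅
  L5 li=∅ lo=∅
  L6 li={k} lo=∅
  L7 li=∅ lo=∅
  L8 li=∅ lo=∅

Interference:
  c — {k,s}
  k — {c}
  s — {c}
  t — ∅

Registers:
  clique {c,k} ⇒ need ≥ 2
  assign c→R0 k→R1 s→R1 t→R0 — no edge inside a register ⇒ χ ≤ 2
  χ = 2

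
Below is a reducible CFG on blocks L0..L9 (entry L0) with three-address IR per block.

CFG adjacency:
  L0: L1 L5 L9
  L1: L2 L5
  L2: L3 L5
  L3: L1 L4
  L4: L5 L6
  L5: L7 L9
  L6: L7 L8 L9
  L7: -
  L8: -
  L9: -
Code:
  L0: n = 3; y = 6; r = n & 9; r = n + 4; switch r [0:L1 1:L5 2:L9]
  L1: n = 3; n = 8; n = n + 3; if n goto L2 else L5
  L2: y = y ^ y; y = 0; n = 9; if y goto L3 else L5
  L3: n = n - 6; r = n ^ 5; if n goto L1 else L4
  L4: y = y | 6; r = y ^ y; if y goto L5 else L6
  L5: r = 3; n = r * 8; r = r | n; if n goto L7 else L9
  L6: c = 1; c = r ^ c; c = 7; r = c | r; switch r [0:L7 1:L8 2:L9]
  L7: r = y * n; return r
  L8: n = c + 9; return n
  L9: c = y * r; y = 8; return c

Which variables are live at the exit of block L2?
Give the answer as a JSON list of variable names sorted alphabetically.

def/use:
  L0: def={n,r,y} ue=∅
  L1: def={n} ue=∅
  L2: def={n,y} ue={y}
  L3: def={n,r} ue={n}
  L4: def={r,y} ue={y}
  L5: def={n,r} ue=∅
  L6: def={c,r} ue={r}
  L7: def={r} ue={n,y}
  L8: def={n} ue={c}
  L9: def={c,y} ue={r,y}

Backward fixpoint:
  L0 li=∅ lo={r,y}
  L1 li={y} lo={y}
  L2 li={y} lo={n,y}
  L3 li={n,y} lo={n,y}
  L4 li={n,y} lo={n,r,y}
  L5 li={y} lo={n,r,y}
  L6 li={n,r,y} lo={c,n,r,y}
  L7 li={n,y} lo=∅
  L8 li={c} lo=∅
  L9 li={r,y} lo=∅

live-out(L2) = ["n", "y"]

Answer: ["n", "y"]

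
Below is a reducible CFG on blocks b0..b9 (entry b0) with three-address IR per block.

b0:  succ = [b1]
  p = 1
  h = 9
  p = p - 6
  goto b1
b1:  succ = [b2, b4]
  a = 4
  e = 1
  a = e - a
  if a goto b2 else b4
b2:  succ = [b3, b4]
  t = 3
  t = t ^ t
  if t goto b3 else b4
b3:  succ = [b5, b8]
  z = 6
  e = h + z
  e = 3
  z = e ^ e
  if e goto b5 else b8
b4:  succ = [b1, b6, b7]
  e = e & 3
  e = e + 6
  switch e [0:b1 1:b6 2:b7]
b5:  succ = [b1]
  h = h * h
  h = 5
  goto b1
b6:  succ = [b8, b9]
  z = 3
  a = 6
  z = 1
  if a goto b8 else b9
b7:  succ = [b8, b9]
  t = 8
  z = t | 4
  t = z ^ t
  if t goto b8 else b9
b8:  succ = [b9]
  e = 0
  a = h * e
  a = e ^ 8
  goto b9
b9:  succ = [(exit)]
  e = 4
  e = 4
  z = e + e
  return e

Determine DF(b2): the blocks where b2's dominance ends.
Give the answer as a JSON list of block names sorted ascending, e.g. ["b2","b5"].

Answer: ["b1", "b4", "b8"]

Analysis:
idom tree: b1←b0 b2←b1 b3←b2 b4←b1 b5←b3 b6←b4 b7←b4 b8←b1 b9←b1
Join-block Dom:
  b1: preds {b0,b4,b5}: {b0} ∩ {b0,b1,b4} ∩ {b0,b1,b2,b3,b5} = {b0}; idom=b0
  b4: preds {b1,b2}: {b0,b1} ∩ {b0,b1,b2} = {b0,b1}; idom=b1
  b8: preds {b3,b6,b7}: {b0,b1,b2,b3} ∩ {b0,b1,b4,b6} ∩ {b0,b1,b4,b7} = {b0,b1}; idom=b1
  b9: preds {b6,b7,b8}: {b0,b1,b4,b6} ∩ {b0,b1,b4,b7} ∩ {b0,b1,b8} = {b0,b1}; idom=b1

DF derivation:
  join b1 pred b0: · stop@b0
  join b1 pred b4: b4→b1 stop@b0
  join b1 pred b5: b5→b3→b2→b1 stop@b0
  join b4 pred b1: · stop@b1
  join b4 pred b2: b2 stop@b1
  join b8 pred b3: b3→b2 stop@b1
  join b8 pred b6: b6→b4 stop@b1
  join b8 pred b7: b7→b4 stop@b1
  join b9 pred b6: b6→b4 stop@b1
  join b9 pred b7: b7→b4 stop@b1
  join b9 pred b8: b8 stop@b1
  b0 → ∅
  b1 → {b1}
  b2 → {b1,b4,b8}
  b3 → {b1,b8}
  b4 → {b1,b8,b9}
  b5 → {b1}
  b6 → {b8,b9}
  b7 → {b8,b9}
  b8 → {b9}
  b9 → ∅

DF(b2) = ["b1", "b4", "b8"]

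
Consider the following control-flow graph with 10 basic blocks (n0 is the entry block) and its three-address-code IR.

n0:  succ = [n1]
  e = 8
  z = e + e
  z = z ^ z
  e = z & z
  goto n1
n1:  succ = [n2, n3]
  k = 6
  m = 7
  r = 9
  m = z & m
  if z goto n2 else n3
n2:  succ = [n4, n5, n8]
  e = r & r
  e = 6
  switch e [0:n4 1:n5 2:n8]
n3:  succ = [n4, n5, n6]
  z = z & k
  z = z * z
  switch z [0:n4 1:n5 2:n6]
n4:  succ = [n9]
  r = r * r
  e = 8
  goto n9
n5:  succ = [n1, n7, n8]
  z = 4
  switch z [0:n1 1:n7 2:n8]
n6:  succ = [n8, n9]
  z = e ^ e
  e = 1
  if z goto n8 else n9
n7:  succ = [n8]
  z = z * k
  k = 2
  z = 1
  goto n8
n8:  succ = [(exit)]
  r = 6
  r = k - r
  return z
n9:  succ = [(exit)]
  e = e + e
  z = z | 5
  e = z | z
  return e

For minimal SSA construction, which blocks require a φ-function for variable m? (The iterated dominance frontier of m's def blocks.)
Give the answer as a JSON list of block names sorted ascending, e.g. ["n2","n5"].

idom tree: n1←n0 n2←n1 n3←n1 n4←n1 n5←n1 n6←n3 n7←n5 n8←n1 n9←n1
Join-block Dom:
  n1: preds {n0,n5}: {n0} ∩ {n0,n1,n5} = {n0}; idom=n0
  n4: preds {n2,n3}: {n0,n1,n2} ∩ {n0,n1,n3} = {n0,n1}; idom=n1
  n5: preds {n2,n3}: {n0,n1,n2} ∩ {n0,n1,n3} = {n0,n1}; idom=n1
  n8: preds {n2,n5,n6,n7}: {n0,n1,n2} ∩ {n0,n1,n5} ∩ {n0,n1,n3,n6} ∩ {n0,n1,n5,n7} = {n0,n1}; idom=n1
  n9: preds {n4,n6}: {n0,n1,n4} ∩ {n0,n1,n3,n6} = {n0,n1}; idom=n1

DF walk-up:
  join n1 pred n0: · stop@n0
  join n1 pred n5: n5→n1 stop@n0
  join n4 pred n2: n2 stop@n1
  join n4 pred n3: n3 stop@n1
  join n5 pred n2: n2 stop@n1
  join n5 pred n3: n3 stop@n1
  join n8 pred n2: n2 stop@n1
  join n8 pred n5: n5 stop@n1
  join n8 pred n6: n6→n3 stop@n1
  join n8 pred n7: n7→n5 stop@n1
  join n9 pred n4: n4 stop@n1
  join n9 pred n6: n6→n3 stop@n1
  n0: DF=∅
  n1: DF={n1}
  n2: DF={n4,n5,n8}
  n3: DF={n4,n5,n8,n9}
  n4: DF={n9}
  n5: DF={n1,n8}
  n6: DF={n8,n9}
  n7: DF={n8}
  n8: DF=∅
  n9: DF=∅

φ for m: defs {n1}
  DF⁺ = {n1}

Answer: ["n1"]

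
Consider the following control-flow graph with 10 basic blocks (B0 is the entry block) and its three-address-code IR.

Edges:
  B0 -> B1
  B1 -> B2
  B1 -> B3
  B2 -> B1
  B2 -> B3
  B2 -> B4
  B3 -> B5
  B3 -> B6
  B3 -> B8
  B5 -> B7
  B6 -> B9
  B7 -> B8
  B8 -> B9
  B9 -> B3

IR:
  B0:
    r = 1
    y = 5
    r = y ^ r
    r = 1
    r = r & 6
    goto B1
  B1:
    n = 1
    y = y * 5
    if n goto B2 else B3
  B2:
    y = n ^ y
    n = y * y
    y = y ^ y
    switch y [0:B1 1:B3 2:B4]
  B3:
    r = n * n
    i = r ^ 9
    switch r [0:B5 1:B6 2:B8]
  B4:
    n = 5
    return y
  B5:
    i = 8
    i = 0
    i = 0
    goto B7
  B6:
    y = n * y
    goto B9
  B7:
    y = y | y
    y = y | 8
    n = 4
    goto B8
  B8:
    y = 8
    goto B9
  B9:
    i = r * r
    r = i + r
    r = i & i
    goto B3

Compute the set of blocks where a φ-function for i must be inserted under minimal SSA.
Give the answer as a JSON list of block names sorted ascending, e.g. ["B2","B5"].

idom tree: B1←B0 B2←B1 B3←B1 B4←B2 B5←B3 B6←B3 B7←B5 B8←B3 B9←B3
Dom∩ at merges:
  B1: preds {B0,B2}: {B0} ∩ {B0,B1,B2} = {B0}; idom=B0
  B3: preds {B1,B2,B9}: {B0,B1} ∩ {B0,B1,B2} ∩ {B0,B1,B3,B9} = {B0,B1}; idom=B1
  B8: preds {B3,B7}: {B0,B1,B3} ∩ {B0,B1,B3,B5,B7} = {B0,B1,B3}; idom=B3
  B9: preds {B6,B8}: {B0,B1,B3,B6} ∩ {B0,B1,B3,B8} = {B0,B1,B3}; idom=B3

DF derivation:
  join B1 pred B0: · stop@B0
  join B1 pred B2: B2→B1 stop@B0
  join B3 pred B1: · stop@B1
  join B3 pred B2: B2 stop@B1
  join B3 pred B9: B9→B3 stop@B1
  join B8 pred B3: · stop@B3
  join B8 pred B7: B7→B5 stop@B3
  join B9 pred B6: B6 stop@B3
  join B9 pred B8: B8 stop@B3
  DF(B0)=∅
  DF(B1)={B1}
  DF(B2)={B1,B3}
  DF(B3)={B3}
  DF(B4)=∅
  DF(B5)={B8}
  DF(B6)={B9}
  DF(B7)={B8}
  DF(B8)={B9}
  DF(B9)={B3}

φ for i: defs {B3,B5,B9}
  DF⁺ = {B3,B8,B9}

Answer: ["B3", "B8", "B9"]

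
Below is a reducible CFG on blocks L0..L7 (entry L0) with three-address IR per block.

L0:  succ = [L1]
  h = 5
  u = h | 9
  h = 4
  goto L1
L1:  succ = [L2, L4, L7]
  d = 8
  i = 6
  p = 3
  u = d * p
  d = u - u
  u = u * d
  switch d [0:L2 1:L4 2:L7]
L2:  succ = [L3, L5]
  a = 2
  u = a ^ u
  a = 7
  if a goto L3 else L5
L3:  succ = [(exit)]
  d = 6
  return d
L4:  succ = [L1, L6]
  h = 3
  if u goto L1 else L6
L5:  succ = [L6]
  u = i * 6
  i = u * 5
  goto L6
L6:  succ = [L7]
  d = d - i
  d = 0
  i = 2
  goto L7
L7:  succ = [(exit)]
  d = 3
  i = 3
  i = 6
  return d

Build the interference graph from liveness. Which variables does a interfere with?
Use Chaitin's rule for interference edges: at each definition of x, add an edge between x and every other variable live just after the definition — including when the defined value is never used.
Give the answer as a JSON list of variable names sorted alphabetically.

Answer: ["d", "i", "u"]

Derivation:
Per-block:
  L0: {h,u} / ∅
  L1: {d,i,p,u} / ∅
  L2: {a,u} / {u}
  L3: {d} / ∅
  L4: {h} / {u}
  L5: {i,u} / {i}
  L6: {d,i} / {d,i}
  L7: {d,i} / ∅

Backward fixpoint:
  L0 li=∅ lo=∅
  L1 li=∅ lo={d,i,u}
  L2 li={d,i,u} lo={d,i}
  L3 li=∅ lo=∅
  L4 li={d,i,u} lo={d,i}
  L5 li={d,i} lo={d,i}
  L6 li={d,i} lo=∅
  L7 li=∅ lo=∅

Interference:
  a: {d,i,u}
  d: {a,h,i,p,u}
  h: {d,i,u}
  i: {a,d,h,p,u}
  p: {d,i}
  u: {a,d,h,i}

N(a) = ["d", "i", "u"]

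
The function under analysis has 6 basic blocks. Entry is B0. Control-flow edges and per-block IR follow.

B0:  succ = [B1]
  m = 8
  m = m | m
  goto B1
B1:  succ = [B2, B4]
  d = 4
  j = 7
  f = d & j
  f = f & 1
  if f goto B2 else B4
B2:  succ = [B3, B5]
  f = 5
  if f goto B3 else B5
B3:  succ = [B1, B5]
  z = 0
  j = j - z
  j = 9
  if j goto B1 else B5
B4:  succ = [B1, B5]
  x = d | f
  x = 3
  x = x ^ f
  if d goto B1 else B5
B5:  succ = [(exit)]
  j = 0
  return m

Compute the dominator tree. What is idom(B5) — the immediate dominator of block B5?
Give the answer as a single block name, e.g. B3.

idom tree: B1←B0 B2←B1 B3←B2 B4←B1 B5←B1
Join-block Dom:
  B1: preds {B0,B3,B4}: {B0} ∩ {B0,B1,B2,B3} ∩ {B0,B1,B4} = {B0}; idom=B0
  B5: preds {B2,B3,B4}: {B0,B1,B2} ∩ {B0,B1,B2,B3} ∩ {B0,B1,B4} = {B0,B1}; idom=B1

idom(B5) = B1

Answer: B1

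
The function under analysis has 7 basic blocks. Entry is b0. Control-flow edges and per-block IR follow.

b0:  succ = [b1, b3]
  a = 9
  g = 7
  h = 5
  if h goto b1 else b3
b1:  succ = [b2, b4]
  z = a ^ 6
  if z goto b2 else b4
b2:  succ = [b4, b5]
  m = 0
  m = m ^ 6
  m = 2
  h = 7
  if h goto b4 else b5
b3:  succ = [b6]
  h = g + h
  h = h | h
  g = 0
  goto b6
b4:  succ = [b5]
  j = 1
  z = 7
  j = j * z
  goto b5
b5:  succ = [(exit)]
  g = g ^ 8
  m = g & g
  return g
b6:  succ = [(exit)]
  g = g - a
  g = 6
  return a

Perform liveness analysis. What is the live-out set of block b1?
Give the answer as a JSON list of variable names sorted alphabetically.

def/use:
  b0: {a,g,h} / ∅
  b1: {z} / {a}
  b2: {h,m} / ∅
  b3: {g,h} / {g,h}
  b4: {j,z} / ∅
  b5: {g,m} / {g}
  b6: {g} / {a,g}

Backward fixpoint:
  b0: in=∅ out={a,g,h}
  b1: in={a,g} out={g}
  b2: in={g} out={g}
  b3: in={a,g,h} out={a,g}
  b4: in={g} out={g}
  b5: in={g} out=∅
  b6: in={a,g} out=∅

live-out(b1) = ["g"]

Answer: ["g"]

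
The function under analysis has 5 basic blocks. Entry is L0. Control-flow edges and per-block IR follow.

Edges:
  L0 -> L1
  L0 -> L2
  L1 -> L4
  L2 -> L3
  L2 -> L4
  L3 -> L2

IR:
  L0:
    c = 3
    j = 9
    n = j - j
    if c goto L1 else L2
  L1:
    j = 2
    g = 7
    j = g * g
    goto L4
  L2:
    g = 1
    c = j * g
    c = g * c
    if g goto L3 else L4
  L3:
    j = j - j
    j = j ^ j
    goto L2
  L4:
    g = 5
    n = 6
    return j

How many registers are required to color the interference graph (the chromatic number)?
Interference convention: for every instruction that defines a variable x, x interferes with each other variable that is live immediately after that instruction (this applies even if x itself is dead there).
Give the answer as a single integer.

Answer: 3

Working:
def/use:
  L0: {c,j,n} / ∅
  L1: {g,j} / ∅
  L2: {c,g} / {j}
  L3: {j} / {j}
  L4: {g,n} / {j}

Backward fixpoint:
  L0: in=∅ out={j}
  L1: in=∅ out={j}
  L2: in={j} out={j}
  L3: in={j} out={j}
  L4: in={j} out=∅

Interference:
  c: {g,j,n}
  g: {c,j}
  j: {c,g,n}
  n: {c,j}

Colouring:
  lower bound: {c,g,j} mutually conflict ⇒ χ ≥ 3
  3-colouring: c0={c}  c1={j}  c2={g,n}
  χ = 3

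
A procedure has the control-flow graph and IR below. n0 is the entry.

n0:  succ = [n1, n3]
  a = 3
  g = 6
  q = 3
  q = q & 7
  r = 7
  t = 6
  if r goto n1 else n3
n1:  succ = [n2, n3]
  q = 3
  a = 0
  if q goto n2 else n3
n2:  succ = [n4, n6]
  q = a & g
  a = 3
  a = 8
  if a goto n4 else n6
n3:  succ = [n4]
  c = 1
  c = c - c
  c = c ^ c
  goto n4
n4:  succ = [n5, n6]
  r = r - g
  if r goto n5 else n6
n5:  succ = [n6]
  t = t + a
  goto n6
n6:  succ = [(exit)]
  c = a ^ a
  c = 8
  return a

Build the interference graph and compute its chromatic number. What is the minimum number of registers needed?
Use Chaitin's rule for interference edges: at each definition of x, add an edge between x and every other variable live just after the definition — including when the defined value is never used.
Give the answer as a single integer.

Answer: 5

Derivation:
Per-block:
  n0 def {a,g,q,r,t} use ∅
  n1 def {a,q} use ∅
  n2 def {a,q} use {a,g}
  n3 def {c} use ∅
  n4 def {r} use {g,r}
  n5 def {t} use {a,t}
  n6 def {c} use {a}

Liveness:
  n0: in=∅ out={a,g,r,t}
  n1: in={g,r,t} out={a,g,r,t}
  n2: in={a,g,r,t} out={a,g,r,t}
  n3: in={a,g,r,t} out={a,g,r,t}
  n4: in={a,g,r,t} out={a,t}
  n5: in={a,t} out={a}
  n6: in={a} out=∅

Interfere edges:
  a: {c,g,q,r,t}
  c: {a,g,r,t}
  g: {a,c,q,r,t}
  q: {a,g,r,t}
  r: {a,c,g,q,t}
  t: {a,c,g,q,r}

Chromatic number:
  lower bound: {a,c,g,r,t} mutually conflict ⇒ χ ≥ 5
  assign a→c0 c→c4 g→c1 q→c4 r→c2 t→c3 — no edge inside a register ⇒ χ ≤ 5
  χ = 5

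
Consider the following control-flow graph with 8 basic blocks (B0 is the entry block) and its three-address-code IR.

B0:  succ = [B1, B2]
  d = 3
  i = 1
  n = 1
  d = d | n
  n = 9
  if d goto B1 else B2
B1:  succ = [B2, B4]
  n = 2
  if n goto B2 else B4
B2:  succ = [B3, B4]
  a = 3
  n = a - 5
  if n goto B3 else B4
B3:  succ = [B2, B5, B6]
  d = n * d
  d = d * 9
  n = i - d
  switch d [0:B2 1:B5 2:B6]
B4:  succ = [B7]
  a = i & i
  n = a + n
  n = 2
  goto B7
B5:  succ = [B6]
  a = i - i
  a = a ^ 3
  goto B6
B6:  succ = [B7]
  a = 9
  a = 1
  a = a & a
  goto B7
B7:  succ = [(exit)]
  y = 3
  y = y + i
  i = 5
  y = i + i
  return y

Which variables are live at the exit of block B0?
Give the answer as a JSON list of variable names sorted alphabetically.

Answer: ["d", "i"]

Derivation:
Block summaries:
  B0: def={d,i,n} ue=∅
  B1: def={n} ue=∅
  B2: def={a,n} ue=∅
  B3: def={d,n} ue={d,i,n}
  B4: def={a,n} ue={i,n}
  B5: def={a} ue={i}
  B6: def={a} ue=∅
  B7: def={i,y} ue={i}

Liveness:
  live B0: ∅→{d,i}
  live B1: {d,i}→{d,i,n}
  live B2: {d,i}→{d,i,n}
  live B3: {d,i,n}→{d,i}
  live B4: {i,n}→{i}
  live B5: {i}→{i}
  live B6: {i}→{i}
  live B7: {i}→∅

live-out(B0) = ["d", "i"]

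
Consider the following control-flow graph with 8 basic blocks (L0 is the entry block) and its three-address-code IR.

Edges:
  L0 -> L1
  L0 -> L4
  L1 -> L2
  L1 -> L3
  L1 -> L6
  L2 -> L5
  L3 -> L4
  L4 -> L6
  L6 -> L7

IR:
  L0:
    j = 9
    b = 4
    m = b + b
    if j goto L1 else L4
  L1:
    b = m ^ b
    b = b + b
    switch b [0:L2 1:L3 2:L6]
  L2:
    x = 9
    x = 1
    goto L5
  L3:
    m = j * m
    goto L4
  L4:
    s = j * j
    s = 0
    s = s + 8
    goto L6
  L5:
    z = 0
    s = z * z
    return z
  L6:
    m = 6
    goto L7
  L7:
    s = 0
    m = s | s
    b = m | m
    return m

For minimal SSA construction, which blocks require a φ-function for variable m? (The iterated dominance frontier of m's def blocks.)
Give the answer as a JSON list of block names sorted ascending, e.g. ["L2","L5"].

Answer: ["L4", "L6"]

Working:
idom tree: L1←L0 L2←L1 L3←L1 L4←L0 L5←L2 L6←L0 L7←L6
Dom at joins:
  L4: preds {L0,L3}: {L0} ∩ {L0,L1,L3} = {L0}; idom=L0
  L6: preds {L1,L4}: {L0,L1} ∩ {L0,L4} = {L0}; idom=L0

DF walk-up:
  join L4 pred L0: · stop@L0
  join L4 pred L3: L3→L1 stop@L0
  join L6 pred L1: L1 stop@L0
  join L6 pred L4: L4 stop@L0
  DF(L0)=∅
  DF(L1)={L4,L6}
  DF(L2)=∅
  DF(L3)={L4}
  DF(L4)={L6}
  DF(L5)=∅
  DF(L6)=∅
  DF(L7)=∅

φ for m: defs {L0,L3,L6,L7}
  DF⁺ = {L4,L6}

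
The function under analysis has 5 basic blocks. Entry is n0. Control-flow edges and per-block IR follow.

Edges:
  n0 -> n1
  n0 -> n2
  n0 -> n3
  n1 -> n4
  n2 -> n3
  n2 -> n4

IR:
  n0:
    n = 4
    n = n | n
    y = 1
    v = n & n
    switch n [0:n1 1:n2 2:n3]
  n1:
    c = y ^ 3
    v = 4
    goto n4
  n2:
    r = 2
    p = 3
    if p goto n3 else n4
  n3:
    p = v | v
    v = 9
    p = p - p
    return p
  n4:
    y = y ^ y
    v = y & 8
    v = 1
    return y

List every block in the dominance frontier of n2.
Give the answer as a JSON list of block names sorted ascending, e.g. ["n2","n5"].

Answer: ["n3", "n4"]

Derivation:
idom tree: n1←n0 n2←n0 n3←n0 n4←n0
Dom∩ at merges:
  n3: preds {n0,n2}: {n0} ∩ {n0,n2} = {n0}; idom=n0
  n4: preds {n1,n2}: {n0,n1} ∩ {n0,n2} = {n0}; idom=n0

Frontier:
  join n3 pred n0: · stop@n0
  join n3 pred n2: n2 stop@n0
  join n4 pred n1: n1 stop@n0
  join n4 pred n2: n2 stop@n0
  n0 → ∅
  n1 → {n4}
  n2 → {n3,n4}
  n3 → ∅
  n4 → ∅

DF(n2) = ["n3", "n4"]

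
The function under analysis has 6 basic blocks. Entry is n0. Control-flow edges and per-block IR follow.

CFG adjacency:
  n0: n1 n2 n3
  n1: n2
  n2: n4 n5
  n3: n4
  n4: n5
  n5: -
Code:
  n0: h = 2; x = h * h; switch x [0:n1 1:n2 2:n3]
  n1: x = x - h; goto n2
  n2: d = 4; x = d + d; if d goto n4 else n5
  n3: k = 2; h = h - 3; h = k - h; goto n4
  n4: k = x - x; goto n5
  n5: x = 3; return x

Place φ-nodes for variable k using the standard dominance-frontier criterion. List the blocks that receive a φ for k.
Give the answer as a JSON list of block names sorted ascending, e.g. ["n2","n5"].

idom tree: n1←n0 n2←n0 n3←n0 n4←n0 n5←n0
Dom at joins:
  n2: preds {n0,n1}: {n0} ∩ {n0,n1} = {n0}; idom=n0
  n4: preds {n2,n3}: {n0,n2} ∩ {n0,n3} = {n0}; idom=n0
  n5: preds {n2,n4}: {n0,n2} ∩ {n0,n4} = {n0}; idom=n0

DF walk-up:
  n2←n0: walk · to n0
  n2←n1: walk n1 to n0
  n4←n2: walk n2 to n0
  n4←n3: walk n3 to n0
  n5←n2: walk n2 to n0
  n5←n4: walk n4 to n0
  n0: DF=∅
  n1: DF={n2}
  n2: DF={n4,n5}
  n3: DF={n4}
  n4: DF={n5}
  n5: DF=∅

φ for k: defs {n3,n4}
  DF⁺ = {n4,n5}

Answer: ["n4", "n5"]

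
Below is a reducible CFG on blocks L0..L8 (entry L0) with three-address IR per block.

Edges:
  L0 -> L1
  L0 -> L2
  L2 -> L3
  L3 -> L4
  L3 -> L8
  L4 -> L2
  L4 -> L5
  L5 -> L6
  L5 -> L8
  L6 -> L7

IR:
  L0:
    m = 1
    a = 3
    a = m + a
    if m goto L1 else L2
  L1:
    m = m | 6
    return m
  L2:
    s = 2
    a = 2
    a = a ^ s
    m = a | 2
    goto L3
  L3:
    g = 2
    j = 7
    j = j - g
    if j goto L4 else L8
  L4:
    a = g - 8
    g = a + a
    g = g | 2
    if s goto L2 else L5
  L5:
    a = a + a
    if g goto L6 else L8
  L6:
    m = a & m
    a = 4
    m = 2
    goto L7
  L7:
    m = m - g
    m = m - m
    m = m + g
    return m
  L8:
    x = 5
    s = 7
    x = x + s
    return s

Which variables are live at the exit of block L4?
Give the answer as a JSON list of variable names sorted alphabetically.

Answer: ["a", "g", "m"]

Analysis:
Block summaries:
  L0: def={a,m} ue=∅
  L1: def={m} ue={m}
  L2: def={a,m,s} ue=∅
  L3: def={g,j} ue=∅
  L4: def={a,g} ue={g,s}
  L5: def={a} ue={a,g}
  L6: def={a,m} ue={a,m}
  L7: def={m} ue={g,m}
  L8: def={s,x} ue=∅

Liveness:
  L0 li=∅ lo={m}
  L1 li={m} lo=∅
  L2 li=∅ lo={m,s}
  L3 li={m,s} lo={g,m,s}
  L4 li={g,m,s} lo={a,g,m}
  L5 li={a,g,m} lo={a,g,m}
  L6 li={a,g,m} lo={g,m}
  L7 li={g,m} lo=∅
  L8 li=∅ lo=∅

live-out(L4) = ["a", "g", "m"]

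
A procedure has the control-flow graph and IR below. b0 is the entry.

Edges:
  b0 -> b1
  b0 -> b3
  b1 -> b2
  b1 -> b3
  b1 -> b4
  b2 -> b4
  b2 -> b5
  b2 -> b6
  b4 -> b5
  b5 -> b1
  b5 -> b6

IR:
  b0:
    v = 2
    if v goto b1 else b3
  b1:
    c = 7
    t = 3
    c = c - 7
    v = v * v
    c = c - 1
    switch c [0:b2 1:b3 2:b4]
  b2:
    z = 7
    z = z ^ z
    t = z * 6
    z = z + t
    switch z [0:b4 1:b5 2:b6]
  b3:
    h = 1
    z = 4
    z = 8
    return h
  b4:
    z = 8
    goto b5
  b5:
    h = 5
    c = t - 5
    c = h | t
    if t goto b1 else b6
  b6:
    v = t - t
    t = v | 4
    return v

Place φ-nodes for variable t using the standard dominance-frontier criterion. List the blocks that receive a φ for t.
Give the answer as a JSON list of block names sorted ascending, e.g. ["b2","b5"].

idom tree: b1←b0 b2←b1 b3←b0 b4←b1 b5←b1 b6←b1
Dom at joins:
  b1: preds {b0,b5}: {b0} ∩ {b0,b1,b5} = {b0}; idom=b0
  b3: preds {b0,b1}: {b0} ∩ {b0,b1} = {b0}; idom=b0
  b4: preds {b1,b2}: {b0,b1} ∩ {b0,b1,b2} = {b0,b1}; idom=b1
  b5: preds {b2,b4}: {b0,b1,b2} ∩ {b0,b1,b4} = {b0,b1}; idom=b1
  b6: preds {b2,b5}: {b0,b1,b2} ∩ {b0,b1,b5} = {b0,b1}; idom=b1

DF derivation:
  join b1 pred b0: · stop@b0
  join b1 pred b5: b5→b1 stop@b0
  join b3 pred b0: · stop@b0
  join b3 pred b1: b1 stop@b0
  join b4 pred b1: · stop@b1
  join b4 pred b2: b2 stop@b1
  join b5 pred b2: b2 stop@b1
  join b5 pred b4: b4 stop@b1
  join b6 pred b2: b2 stop@b1
  join b6 pred b5: b5 stop@b1
  DF(b0)=∅
  DF(b1)={b1,b3}
  DF(b2)={b4,b5,b6}
  DF(b3)=∅
  DF(b4)={b5}
  DF(b5)={b1,b6}
  DF(b6)=∅

φ for t: defs {b1,b2,b6}
  DF⁺ = {b1,b3,b4,b5,b6}

Answer: ["b1", "b3", "b4", "b5", "b6"]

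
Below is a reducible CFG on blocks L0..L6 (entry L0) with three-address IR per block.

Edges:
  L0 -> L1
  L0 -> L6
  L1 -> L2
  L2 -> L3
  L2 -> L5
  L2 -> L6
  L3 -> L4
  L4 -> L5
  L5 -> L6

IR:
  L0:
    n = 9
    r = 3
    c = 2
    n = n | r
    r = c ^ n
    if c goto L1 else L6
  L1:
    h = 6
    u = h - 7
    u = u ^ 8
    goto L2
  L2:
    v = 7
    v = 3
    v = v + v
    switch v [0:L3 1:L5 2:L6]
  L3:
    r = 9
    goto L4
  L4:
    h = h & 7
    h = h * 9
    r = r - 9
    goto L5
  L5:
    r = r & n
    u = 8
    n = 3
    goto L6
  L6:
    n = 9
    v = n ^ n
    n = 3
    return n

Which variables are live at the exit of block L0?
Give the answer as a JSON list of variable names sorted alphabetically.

Answer: ["n", "r"]

Analysis:
Per-block:
  L0 def {c,n,r} use ∅
  L1 def {h,u} use ∅
  L2 def {v} use ∅
  L3 def {r} use ∅
  L4 def {h,r} use {h,r}
  L5 def {n,r,u} use {n,r}
  L6 def {n,v} use ∅

Liveness:
  L0 li=∅ lo={n,r}
  L1 li={n,r} lo={h,n,r}
  L2 li={h,n,r} lo={h,n,r}
  L3 li={h,n} lo={h,n,r}
  L4 li={h,n,r} lo={n,r}
  L5 li={n,r} lo=∅
  L6 li=∅ lo=∅

live-out(L0) = ["n", "r"]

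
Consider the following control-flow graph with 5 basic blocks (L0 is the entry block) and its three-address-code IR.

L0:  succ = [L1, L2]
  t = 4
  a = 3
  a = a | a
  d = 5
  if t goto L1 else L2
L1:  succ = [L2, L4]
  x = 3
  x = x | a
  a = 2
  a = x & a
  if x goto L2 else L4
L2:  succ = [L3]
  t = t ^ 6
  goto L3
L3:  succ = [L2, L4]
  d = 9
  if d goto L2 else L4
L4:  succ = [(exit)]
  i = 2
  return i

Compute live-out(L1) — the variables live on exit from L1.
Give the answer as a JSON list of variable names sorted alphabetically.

def/use:
  L0 def {a,d,t} use ∅
  L1 def {a,x} use {a}
  L2 def {t} use {t}
  L3 def {d} use ∅
  L4 def {i} use ∅

Backward fixpoint:
  live L0: ∅→{a,t}
  live L1: {a,t}→{t}
  live L2: {t}→{t}
  live L3: {t}→{t}
  live L4: ∅→∅

live-out(L1) = ["t"]

Answer: ["t"]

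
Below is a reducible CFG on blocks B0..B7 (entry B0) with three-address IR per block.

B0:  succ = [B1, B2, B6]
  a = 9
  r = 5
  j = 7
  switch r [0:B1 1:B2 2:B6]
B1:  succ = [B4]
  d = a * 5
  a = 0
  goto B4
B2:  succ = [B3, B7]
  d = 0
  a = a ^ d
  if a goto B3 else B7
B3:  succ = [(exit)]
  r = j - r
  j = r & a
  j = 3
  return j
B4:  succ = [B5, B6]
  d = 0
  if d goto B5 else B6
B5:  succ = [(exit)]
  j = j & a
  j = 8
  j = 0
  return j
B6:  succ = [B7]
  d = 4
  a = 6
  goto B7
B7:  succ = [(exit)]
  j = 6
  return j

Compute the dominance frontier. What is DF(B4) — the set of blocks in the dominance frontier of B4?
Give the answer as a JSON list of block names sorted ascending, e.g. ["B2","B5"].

idom tree: B1←B0 B2←B0 B3←B2 B4←B1 B5←B4 B6←B0 B7←B0
Dom∩ at merges:
  B6: preds {B0,B4}: {B0} ∩ {B0,B1,B4} = {B0}; idom=B0
  B7: preds {B2,B6}: {B0,B2} ∩ {B0,B6} = {B0}; idom=B0

Frontier:
  join B6 pred B0: · stop@B0
  join B6 pred B4: B4→B1 stop@B0
  join B7 pred B2: B2 stop@B0
  join B7 pred B6: B6 stop@B0
  DF(B0)=∅
  DF(B1)={B6}
  DF(B2)={B7}
  DF(B3)=∅
  DF(B4)={B6}
  DF(B5)=∅
  DF(B6)={B7}
  DF(B7)=∅

DF(B4) = ["B6"]

Answer: ["B6"]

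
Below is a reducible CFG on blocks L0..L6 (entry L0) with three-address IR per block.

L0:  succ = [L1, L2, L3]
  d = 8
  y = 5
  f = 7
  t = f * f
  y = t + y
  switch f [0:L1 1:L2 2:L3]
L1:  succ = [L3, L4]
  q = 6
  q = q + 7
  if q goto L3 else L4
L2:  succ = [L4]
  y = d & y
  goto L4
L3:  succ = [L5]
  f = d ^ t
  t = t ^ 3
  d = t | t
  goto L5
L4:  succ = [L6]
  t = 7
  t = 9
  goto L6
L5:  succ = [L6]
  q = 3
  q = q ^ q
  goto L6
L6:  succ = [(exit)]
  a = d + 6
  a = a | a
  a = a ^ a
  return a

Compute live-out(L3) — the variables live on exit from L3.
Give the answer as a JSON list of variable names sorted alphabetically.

Answer: ["d"]

Derivation:
Per-block:
  L0: def={d,f,t,y} ue=∅
  L1: def={q} ue=∅
  L2: def={y} ue={d,y}
  L3: def={d,f,t} ue={d,t}
  L4: def={t} ue=∅
  L5: def={q} ue=∅
  L6: def={a} ue={d}

Live sets:
  live L0: ∅→{d,t,y}
  live L1: {d,t}→{d,t}
  live L2: {d,y}→{d}
  live L3: {d,t}→{d}
  live L4: {d}→{d}
  live L5: {d}→{d}
  live L6: {d}→∅

live-out(L3) = ["d"]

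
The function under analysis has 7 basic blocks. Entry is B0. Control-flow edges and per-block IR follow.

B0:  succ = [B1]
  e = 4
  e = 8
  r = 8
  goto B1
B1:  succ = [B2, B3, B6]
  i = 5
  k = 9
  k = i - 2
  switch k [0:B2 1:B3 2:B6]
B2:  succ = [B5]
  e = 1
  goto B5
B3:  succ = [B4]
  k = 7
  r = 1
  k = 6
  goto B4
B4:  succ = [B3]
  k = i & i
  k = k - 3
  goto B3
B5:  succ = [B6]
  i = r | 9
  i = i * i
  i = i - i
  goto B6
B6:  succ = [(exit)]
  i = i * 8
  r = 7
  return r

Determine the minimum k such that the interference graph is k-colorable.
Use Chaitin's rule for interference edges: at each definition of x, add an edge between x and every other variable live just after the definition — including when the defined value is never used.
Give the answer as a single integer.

Answer: 3

Derivation:
def/use:
  B0: def={e,r} ue=∅
  B1: def={i,k} ue=∅
  B2: def={e} ue=∅
  B3: def={k,r} ue=∅
  B4: def={k} ue={i}
  B5: def={i} ue={r}
  B6: def={i,r} ue={i}

Live sets:
  live B0: ∅→{r}
  live B1: {r}→{i,r}
  live B2: {r}→{r}
  live B3: {i}→{i}
  live B4: {i}→{i}
  live B5: {r}→{i}
  live B6: {i}→∅

Interference:
  e — {r}
  i — {k,r}
  k — {i,r}
  r — {e,i,k}

Registers:
  {i,k,r} pairwise interfere (3-clique) ⇒ χ ≥ 3
  assign e→c1 i→c1 k→c2 r→c0 — no edge inside a register ⇒ χ ≤ 3
  χ = 3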